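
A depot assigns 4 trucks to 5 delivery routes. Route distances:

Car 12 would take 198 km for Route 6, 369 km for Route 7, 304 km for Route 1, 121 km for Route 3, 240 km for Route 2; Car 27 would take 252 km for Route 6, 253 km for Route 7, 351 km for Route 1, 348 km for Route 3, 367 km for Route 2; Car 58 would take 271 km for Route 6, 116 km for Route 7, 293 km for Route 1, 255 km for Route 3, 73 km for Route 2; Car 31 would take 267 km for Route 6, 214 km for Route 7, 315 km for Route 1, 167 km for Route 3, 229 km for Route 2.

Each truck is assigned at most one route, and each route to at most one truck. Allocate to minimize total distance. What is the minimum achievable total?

Min total: 660 km

Optimal: Car 12→Route 3 (121 km), Car 27→Route 6 (252 km), Car 58→Route 2 (73 km), Car 31→Route 7 (214 km) — total 121+252+73+214 = 660 km.
Column-greedy (each route in turn goes to its cheapest remaining truck) gives 977 km, worse by 317.
Swapping Car 27↔Car 31 (Car 27→Route 7 253 km, Car 31→Route 6 267 km) adds 54.
No other one-to-one assignment undercuts 660 km.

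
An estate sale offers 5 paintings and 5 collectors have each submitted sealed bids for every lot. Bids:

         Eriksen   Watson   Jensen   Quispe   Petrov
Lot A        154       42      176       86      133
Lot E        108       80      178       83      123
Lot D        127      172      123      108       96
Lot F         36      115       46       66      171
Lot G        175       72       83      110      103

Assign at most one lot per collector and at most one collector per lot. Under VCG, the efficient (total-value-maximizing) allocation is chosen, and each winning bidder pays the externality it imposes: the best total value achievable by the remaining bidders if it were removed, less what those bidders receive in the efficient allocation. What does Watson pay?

Watson pays $19.

Efficient allocation: Eriksen→Lot A ($154), Watson→Lot D ($172), Jensen→Lot E ($178), Quispe→Lot G ($110), Petrov→Lot F ($171); total welfare W = $785.
Watson receives Lot D at value $172, so the others get W − 172 = $613.
Without Watson: best allocation of the remaining 4 bidders over all 5 lots is Eriksen→Lot G ($175), Jensen→Lot E ($178), Quispe→Lot D ($108), Petrov→Lot F ($171), total $632.
VCG payment = (others' best without Watson) − (others' welfare with Watson) = 632 − 613 = $19.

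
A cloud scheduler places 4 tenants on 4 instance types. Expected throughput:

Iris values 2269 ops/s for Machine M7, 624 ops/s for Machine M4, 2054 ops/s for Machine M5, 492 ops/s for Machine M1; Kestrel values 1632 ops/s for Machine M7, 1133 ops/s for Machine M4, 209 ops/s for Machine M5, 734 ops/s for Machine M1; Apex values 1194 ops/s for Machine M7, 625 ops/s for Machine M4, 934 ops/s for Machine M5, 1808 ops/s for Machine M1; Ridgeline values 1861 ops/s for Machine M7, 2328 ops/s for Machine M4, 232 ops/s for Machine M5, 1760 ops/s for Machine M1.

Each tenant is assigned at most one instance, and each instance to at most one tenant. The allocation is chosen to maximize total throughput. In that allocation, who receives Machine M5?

Iris receives Machine M5.

Optimal: Iris→Machine M5 (2054 ops/s), Kestrel→Machine M7 (1632 ops/s), Apex→Machine M1 (1808 ops/s), Ridgeline→Machine M4 (2328 ops/s) — total 2054+1632+1808+2328 = 7822 ops/s.
Max-entry greedy (repeatedly take the single best remaining cell) gives 6614 ops/s, worse by 1208.
Iris's own top instance is Machine M7 (2269 ops/s), but forcing Iris→Machine M7 and reassigning the rest optimally gives only 6614 ops/s — worse by 1208.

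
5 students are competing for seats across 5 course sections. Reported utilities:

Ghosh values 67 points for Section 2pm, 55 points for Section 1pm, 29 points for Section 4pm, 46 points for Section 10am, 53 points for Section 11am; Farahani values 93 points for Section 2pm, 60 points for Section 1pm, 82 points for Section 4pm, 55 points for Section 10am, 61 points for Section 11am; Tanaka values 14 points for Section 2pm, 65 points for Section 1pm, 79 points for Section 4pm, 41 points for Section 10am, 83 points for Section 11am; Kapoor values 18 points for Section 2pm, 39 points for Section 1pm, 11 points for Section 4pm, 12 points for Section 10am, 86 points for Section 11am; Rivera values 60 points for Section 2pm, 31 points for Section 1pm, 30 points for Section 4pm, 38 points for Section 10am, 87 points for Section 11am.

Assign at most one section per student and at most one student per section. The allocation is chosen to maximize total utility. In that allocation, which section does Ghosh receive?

Ghosh receives Section 1pm.

This is a one-to-one assignment (maximum-weight bipartite matching).
Optimal: Ghosh→Section 1pm (55 points), Farahani→Section 2pm (93 points), Tanaka→Section 4pm (79 points), Kapoor→Section 11am (86 points), Rivera→Section 10am (38 points) — total 55+93+79+86+38 = 351 points.
Column-greedy (each section in turn goes to its best remaining student) gives 320 points, worse by 31.
Next-best assignment: Ghosh→Section 10am, Farahani→Section 2pm, Tanaka→Section 4pm, Kapoor→Section 1pm, Rivera→Section 11am = 344 points.
Ghosh's own top section is Section 2pm (67 points), but forcing Ghosh→Section 2pm and reassigning the rest optimally gives only 338 points — worse by 13.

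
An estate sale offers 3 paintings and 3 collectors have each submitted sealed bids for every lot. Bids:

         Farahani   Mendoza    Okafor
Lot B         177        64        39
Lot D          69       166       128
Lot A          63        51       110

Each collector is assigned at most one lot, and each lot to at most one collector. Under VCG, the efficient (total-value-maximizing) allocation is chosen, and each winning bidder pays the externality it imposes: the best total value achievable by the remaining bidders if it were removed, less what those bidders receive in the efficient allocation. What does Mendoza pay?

Mendoza pays $18.

Efficient allocation: Farahani→Lot B ($177), Mendoza→Lot D ($166), Okafor→Lot A ($110); total welfare W = $453.
Mendoza receives Lot D at value $166, so the others get W − 166 = $287.
Without Mendoza: best allocation of the remaining 2 bidders over all 3 lots is Farahani→Lot B ($177), Okafor→Lot D ($128), total $305.
VCG payment = (others' best without Mendoza) − (others' welfare with Mendoza) = 305 − 287 = $18.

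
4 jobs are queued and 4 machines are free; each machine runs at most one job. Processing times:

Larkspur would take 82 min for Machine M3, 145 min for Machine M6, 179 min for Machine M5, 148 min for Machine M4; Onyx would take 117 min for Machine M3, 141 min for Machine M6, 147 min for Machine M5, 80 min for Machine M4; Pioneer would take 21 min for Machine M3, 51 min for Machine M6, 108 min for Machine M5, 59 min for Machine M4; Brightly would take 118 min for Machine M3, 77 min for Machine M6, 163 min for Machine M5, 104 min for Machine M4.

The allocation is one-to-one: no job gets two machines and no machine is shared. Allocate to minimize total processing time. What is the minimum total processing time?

Min total: 347 min

This is a one-to-one assignment (minimum-cost bipartite matching).
Optimal: Larkspur→Machine M3 (82 min), Onyx→Machine M4 (80 min), Pioneer→Machine M5 (108 min), Brightly→Machine M6 (77 min) — total 82+80+108+77 = 347 min.
Column-greedy (each machine in turn goes to its cheapest remaining job) gives 393 min, worse by 46.
Next-best assignment: Larkspur→Machine M5, Onyx→Machine M4, Pioneer→Machine M3, Brightly→Machine M6 = 357 min.
Swapping Pioneer↔Larkspur (Pioneer→Machine M3 21 min, Larkspur→Machine M5 179 min) adds 10.
No other one-to-one assignment undercuts 347 min.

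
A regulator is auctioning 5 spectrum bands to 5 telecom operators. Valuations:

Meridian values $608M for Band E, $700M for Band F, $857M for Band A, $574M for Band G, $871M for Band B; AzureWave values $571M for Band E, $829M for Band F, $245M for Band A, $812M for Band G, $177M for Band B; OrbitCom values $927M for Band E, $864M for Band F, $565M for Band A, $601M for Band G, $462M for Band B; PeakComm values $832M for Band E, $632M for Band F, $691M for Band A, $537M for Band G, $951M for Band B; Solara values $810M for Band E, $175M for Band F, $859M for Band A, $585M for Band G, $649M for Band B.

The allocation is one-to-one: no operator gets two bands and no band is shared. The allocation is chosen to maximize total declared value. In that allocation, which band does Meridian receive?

Optimal: Meridian→Band A ($857M), AzureWave→Band G ($812M), OrbitCom→Band F ($864M), PeakComm→Band B ($951M), Solara→Band E ($810M) — total 857+812+864+951+810 = $4294M.
Row-greedy (each operator in turn takes its best remaining band) gives $3903M, worse by 391.
Meridian's own top band is Band B ($871M), but forcing Meridian→Band B and reassigning the rest optimally gives only $4238M — worse by 56.

Meridian receives Band A.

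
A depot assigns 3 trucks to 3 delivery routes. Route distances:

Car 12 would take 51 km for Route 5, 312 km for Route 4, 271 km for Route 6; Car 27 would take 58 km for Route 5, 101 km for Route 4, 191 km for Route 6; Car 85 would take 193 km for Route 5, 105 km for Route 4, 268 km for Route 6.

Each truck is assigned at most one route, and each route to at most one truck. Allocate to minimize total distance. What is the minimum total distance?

Min total: 347 km

Optimal: Car 12→Route 5 (51 km), Car 27→Route 6 (191 km), Car 85→Route 4 (105 km) — total 51+191+105 = 347 km.
Row-greedy (each truck in turn takes its cheapest remaining route) gives 420 km, worse by 73.
Next-best assignment: Car 12→Route 5, Car 27→Route 4, Car 85→Route 6 = 420 km.
No other one-to-one assignment undercuts 347 km.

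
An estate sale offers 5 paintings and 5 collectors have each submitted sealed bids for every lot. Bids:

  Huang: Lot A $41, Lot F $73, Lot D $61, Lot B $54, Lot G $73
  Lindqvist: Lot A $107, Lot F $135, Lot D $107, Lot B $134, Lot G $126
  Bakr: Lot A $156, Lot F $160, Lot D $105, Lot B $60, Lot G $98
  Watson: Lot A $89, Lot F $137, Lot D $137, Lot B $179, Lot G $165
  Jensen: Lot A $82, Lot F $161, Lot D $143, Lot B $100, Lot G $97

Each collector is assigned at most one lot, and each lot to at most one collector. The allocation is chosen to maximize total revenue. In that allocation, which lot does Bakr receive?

Bakr receives Lot A.

Treat this as an assignment problem: match each collector to one lot.
Optimal: Huang→Lot G ($73), Lindqvist→Lot F ($135), Bakr→Lot A ($156), Watson→Lot B ($179), Jensen→Lot D ($143) — total 73+135+156+179+143 = $686.
Max-entry greedy (repeatedly take the single best remaining cell) gives $683, worse by 3.
Next-best assignment: Huang→Lot D, Lindqvist→Lot G, Bakr→Lot A, Watson→Lot B, Jensen→Lot F = $683.
Bakr's own top lot is Lot F ($160), but forcing Bakr→Lot F and reassigning the rest optimally gives only $662 — worse by 24.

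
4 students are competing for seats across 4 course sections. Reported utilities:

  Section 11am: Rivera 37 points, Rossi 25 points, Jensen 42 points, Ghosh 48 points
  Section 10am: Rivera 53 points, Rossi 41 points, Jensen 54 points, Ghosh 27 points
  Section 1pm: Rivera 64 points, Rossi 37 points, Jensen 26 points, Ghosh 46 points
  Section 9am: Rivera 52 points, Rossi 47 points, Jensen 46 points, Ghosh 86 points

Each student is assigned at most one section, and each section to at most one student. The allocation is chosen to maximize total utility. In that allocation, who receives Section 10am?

Rossi receives Section 10am.

Optimal: Rivera→Section 1pm (64 points), Rossi→Section 10am (41 points), Jensen→Section 11am (42 points), Ghosh→Section 9am (86 points) — total 64+41+42+86 = 233 points.
Column-greedy (each section in turn goes to its best remaining student) gives 213 points, worse by 20.
Swapping Ghosh↔Jensen (Ghosh→Section 11am 48 points, Jensen→Section 9am 46 points) loses 34.
Rossi's own top section is Section 9am (47 points), but forcing Rossi→Section 9am and reassigning the rest optimally gives only 213 points — worse by 20.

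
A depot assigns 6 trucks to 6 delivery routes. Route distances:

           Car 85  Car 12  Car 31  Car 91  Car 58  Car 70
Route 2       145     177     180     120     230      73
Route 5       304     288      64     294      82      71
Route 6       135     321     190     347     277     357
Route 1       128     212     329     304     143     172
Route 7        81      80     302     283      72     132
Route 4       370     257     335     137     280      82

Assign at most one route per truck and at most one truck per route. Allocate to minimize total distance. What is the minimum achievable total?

Minimum total: 624 km

This is a one-to-one assignment (minimum-cost bipartite matching).
Optimal: Car 85→Route 6 (135 km), Car 12→Route 7 (80 km), Car 31→Route 5 (64 km), Car 91→Route 2 (120 km), Car 58→Route 1 (143 km), Car 70→Route 4 (82 km) — total 135+80+64+120+143+82 = 624 km.
Row-greedy (each truck in turn takes its cheapest remaining route) gives 959 km, worse by 335.
Next-best assignment: Car 85→Route 6, Car 12→Route 7, Car 31→Route 5, Car 91→Route 4, Car 58→Route 1, Car 70→Route 2 = 632 km.
Swapping Car 58↔Car 91 (Car 58→Route 2 230 km, Car 91→Route 1 304 km) adds 271.
No other one-to-one assignment undercuts 624 km.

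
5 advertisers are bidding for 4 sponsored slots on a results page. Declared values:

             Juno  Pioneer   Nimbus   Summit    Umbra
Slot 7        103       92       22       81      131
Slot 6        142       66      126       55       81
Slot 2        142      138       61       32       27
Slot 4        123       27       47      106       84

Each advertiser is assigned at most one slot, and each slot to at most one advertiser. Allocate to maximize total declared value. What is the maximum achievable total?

Max total: $518

Optimal: Umbra→Slot 7 ($131), Nimbus→Slot 6 ($126), Pioneer→Slot 2 ($138), Juno→Slot 4 ($123) — total 131+126+138+123 = $518.
Max-entry greedy (repeatedly take the single best remaining cell) gives $517, worse by 1.
Swapping Juno↔Nimbus (Juno→Slot 6 $142, Nimbus→Slot 4 $47) loses 60.
No other one-to-one assignment exceeds $518.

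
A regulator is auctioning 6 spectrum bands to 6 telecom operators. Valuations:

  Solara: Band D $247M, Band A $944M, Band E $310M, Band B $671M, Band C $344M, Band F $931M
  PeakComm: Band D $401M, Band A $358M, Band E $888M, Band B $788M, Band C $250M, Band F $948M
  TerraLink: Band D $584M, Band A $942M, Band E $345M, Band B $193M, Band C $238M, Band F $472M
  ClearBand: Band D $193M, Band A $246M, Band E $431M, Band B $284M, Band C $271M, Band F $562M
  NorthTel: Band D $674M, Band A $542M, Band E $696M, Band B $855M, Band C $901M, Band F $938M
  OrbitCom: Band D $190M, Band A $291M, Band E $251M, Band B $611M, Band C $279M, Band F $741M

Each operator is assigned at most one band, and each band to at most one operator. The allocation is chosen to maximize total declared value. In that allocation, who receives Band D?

TerraLink receives Band D.

Optimal: Solara→Band A ($944M), PeakComm→Band E ($888M), TerraLink→Band D ($584M), ClearBand→Band F ($562M), NorthTel→Band C ($901M), OrbitCom→Band B ($611M) — total 944+888+584+562+901+611 = $4490M.
Column-greedy (each band in turn goes to its best remaining operator) gives $3860M, worse by 630.
Swapping PeakComm↔TerraLink (PeakComm→Band D $401M, TerraLink→Band E $345M) loses 726.
Checked against all permutations: $4490M is optimal.
TerraLink's own top band is Band A ($942M), but forcing TerraLink→Band A and reassigning the rest optimally gives only $4466M — worse by 24.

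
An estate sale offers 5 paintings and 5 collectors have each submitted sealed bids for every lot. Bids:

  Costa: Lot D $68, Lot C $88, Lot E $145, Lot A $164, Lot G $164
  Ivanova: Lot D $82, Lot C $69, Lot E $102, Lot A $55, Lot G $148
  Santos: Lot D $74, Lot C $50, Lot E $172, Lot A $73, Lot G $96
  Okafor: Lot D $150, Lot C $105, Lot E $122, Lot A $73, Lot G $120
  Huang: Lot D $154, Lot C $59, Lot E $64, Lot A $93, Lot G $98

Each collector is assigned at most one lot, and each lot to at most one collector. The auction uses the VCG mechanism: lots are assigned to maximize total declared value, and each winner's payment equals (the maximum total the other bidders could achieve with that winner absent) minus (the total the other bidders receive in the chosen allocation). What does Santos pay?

Santos pays $17.

Efficient allocation: Costa→Lot A ($164), Ivanova→Lot G ($148), Santos→Lot E ($172), Okafor→Lot C ($105), Huang→Lot D ($154); total welfare W = $743.
Santos receives Lot E at value $172, so the others get W − 172 = $571.
Without Santos: best allocation of the remaining 4 bidders over all 5 lots is Costa→Lot A ($164), Ivanova→Lot G ($148), Okafor→Lot E ($122), Huang→Lot D ($154), total $588.
VCG payment = (others' best without Santos) − (others' welfare with Santos) = 588 − 571 = $17.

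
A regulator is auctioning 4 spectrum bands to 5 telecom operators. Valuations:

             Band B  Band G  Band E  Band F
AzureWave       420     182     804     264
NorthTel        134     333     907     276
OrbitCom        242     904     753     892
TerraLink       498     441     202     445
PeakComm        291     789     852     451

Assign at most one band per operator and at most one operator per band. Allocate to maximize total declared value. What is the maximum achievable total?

This is a one-to-one assignment (maximum-weight bipartite matching).
Optimal: TerraLink→Band B ($498M), PeakComm→Band G ($789M), NorthTel→Band E ($907M), OrbitCom→Band F ($892M) — total 498+789+907+892 = $3086M.
Column-greedy (each band in turn goes to its best remaining operator) gives $2760M, worse by 326.
Swapping OrbitCom↔NorthTel (OrbitCom→Band E $753M, NorthTel→Band F $276M) loses 770.
Checked against all permutations: $3086M is optimal.

Maximum total: $3086M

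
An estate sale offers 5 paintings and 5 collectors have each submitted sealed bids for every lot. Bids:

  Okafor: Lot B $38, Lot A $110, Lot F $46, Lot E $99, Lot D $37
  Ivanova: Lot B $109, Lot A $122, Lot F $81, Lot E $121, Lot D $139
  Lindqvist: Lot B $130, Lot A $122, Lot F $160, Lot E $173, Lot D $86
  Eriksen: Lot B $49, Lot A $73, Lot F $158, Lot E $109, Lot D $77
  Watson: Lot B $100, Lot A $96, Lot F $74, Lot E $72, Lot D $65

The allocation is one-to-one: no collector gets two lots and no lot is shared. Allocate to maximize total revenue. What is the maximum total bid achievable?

Maximum total: $680

Optimal: Okafor→Lot A ($110), Ivanova→Lot D ($139), Lindqvist→Lot E ($173), Eriksen→Lot F ($158), Watson→Lot B ($100) — total 110+139+173+158+100 = $680.
Column-greedy (each lot in turn goes to its best remaining collector) gives $574, worse by 106.
Next-best assignment: Okafor→Lot E, Ivanova→Lot D, Lindqvist→Lot B, Eriksen→Lot F, Watson→Lot A = $622.
No other one-to-one assignment exceeds $680.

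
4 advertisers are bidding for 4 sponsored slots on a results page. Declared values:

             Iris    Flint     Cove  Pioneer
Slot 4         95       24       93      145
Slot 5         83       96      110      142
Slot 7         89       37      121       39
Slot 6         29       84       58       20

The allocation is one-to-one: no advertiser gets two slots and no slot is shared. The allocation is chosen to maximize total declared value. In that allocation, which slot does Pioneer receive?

Optimal: Iris→Slot 4 ($95), Flint→Slot 6 ($84), Cove→Slot 7 ($121), Pioneer→Slot 5 ($142) — total 95+84+121+142 = $442.
Column-greedy (each slot in turn goes to its best remaining advertiser) gives $428, worse by 14.
Next-best assignment: Iris→Slot 5, Flint→Slot 6, Cove→Slot 7, Pioneer→Slot 4 = $433.
Swapping Pioneer↔Iris (Pioneer→Slot 4 $145, Iris→Slot 5 $83) loses 9.
Checked against all permutations: $442 is optimal.
Pioneer's own top slot is Slot 4 ($145), but forcing Pioneer→Slot 4 and reassigning the rest optimally gives only $433 — worse by 9.

Pioneer receives Slot 5.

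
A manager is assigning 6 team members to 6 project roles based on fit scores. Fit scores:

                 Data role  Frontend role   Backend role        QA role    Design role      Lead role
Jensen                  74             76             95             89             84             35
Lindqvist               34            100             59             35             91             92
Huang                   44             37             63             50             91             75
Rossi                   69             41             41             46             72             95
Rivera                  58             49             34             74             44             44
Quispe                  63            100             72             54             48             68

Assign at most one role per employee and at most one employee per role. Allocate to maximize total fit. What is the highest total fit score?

Maximum total: 521 pts

Optimal: Jensen→Backend role (95 pts), Lindqvist→Lead role (92 pts), Huang→Design role (91 pts), Rossi→Data role (69 pts), Rivera→QA role (74 pts), Quispe→Frontend role (100 pts) — total 95+92+91+69+74+100 = 521 pts.
Row-greedy (each employee in turn takes its best remaining role) gives 518 pts, worse by 3.
Next-best assignment: Jensen→Backend role, Lindqvist→Frontend role, Huang→Design role, Rossi→Lead role, Rivera→QA role, Quispe→Data role = 518 pts.
Every other assignment is strictly worse.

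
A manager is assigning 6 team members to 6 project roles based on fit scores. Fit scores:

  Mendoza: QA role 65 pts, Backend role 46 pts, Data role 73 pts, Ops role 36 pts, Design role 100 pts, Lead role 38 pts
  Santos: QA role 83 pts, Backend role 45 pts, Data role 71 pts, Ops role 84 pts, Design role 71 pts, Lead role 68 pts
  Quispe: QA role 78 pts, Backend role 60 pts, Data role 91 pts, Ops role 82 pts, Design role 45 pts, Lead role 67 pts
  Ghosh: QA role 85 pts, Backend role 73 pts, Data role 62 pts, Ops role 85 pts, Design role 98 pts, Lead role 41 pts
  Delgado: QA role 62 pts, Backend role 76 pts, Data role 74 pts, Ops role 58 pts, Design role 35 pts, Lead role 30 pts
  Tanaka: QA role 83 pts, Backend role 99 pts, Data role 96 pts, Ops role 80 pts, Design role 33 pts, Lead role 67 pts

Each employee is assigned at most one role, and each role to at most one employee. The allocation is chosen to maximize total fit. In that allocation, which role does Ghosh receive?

Ghosh receives QA role.

Optimal: Mendoza→Design role (100 pts), Santos→Ops role (84 pts), Quispe→Lead role (67 pts), Ghosh→QA role (85 pts), Delgado→Data role (74 pts), Tanaka→Backend role (99 pts) — total 100+84+67+85+74+99 = 509 pts.
Next-best assignment: Mendoza→Design role, Santos→QA role, Quispe→Lead role, Ghosh→Ops role, Delgado→Data role, Tanaka→Backend role = 508 pts.
Swapping Mendoza↔Delgado (Mendoza→Data role 73 pts, Delgado→Design role 35 pts) loses 66.
Every other assignment is strictly worse.
Ghosh's own top role is Design role (98 pts), but forcing Ghosh→Design role and reassigning the rest optimally gives only 487 pts — worse by 22.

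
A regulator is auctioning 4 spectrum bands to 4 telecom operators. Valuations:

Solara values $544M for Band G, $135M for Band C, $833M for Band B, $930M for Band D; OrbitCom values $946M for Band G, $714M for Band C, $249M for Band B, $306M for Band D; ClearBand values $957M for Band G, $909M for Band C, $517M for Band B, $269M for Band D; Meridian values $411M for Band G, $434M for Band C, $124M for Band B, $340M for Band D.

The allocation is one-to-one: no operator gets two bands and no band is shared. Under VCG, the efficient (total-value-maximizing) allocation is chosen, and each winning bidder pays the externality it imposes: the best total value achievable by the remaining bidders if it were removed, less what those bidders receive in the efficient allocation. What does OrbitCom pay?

Efficient allocation: Solara→Band B ($833M), OrbitCom→Band G ($946M), ClearBand→Band C ($909M), Meridian→Band D ($340M); total welfare W = $3028M.
OrbitCom receives Band G at value $946M, so the others get W − 946 = $2082M.
Without OrbitCom: best allocation of the remaining 3 bidders over all 4 bands is Solara→Band D ($930M), ClearBand→Band G ($957M), Meridian→Band C ($434M), total $2321M.
VCG payment = (others' best without OrbitCom) − (others' welfare with OrbitCom) = 2321 − 2082 = $239M.

OrbitCom pays $239M.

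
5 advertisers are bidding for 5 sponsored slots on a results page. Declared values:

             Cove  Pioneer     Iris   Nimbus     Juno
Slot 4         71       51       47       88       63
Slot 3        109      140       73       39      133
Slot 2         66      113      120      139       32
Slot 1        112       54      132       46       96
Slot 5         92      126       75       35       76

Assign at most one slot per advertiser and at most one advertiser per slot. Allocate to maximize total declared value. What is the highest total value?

Max total: $601

This is a one-to-one assignment (maximum-weight bipartite matching).
Optimal: Cove→Slot 4 ($71), Pioneer→Slot 5 ($126), Iris→Slot 1 ($132), Nimbus→Slot 2 ($139), Juno→Slot 3 ($133) — total 71+126+132+139+133 = $601.
Row-greedy (each advertiser in turn takes its best remaining slot) gives $536, worse by 65.
Next-best assignment: Cove→Slot 1, Pioneer→Slot 5, Iris→Slot 2, Nimbus→Slot 4, Juno→Slot 3 = $579.
Swapping Juno↔Pioneer (Juno→Slot 5 $76, Pioneer→Slot 3 $140) loses 43.
Checked against all permutations: $601 is optimal.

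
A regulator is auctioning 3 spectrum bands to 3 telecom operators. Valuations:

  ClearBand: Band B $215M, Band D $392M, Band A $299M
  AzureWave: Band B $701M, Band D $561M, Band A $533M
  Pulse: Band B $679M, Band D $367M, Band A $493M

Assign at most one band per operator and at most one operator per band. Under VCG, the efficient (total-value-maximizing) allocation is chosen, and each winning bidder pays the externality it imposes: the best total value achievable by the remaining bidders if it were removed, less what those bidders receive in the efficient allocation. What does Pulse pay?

Efficient allocation: ClearBand→Band D ($392M), AzureWave→Band A ($533M), Pulse→Band B ($679M); total welfare W = $1604M.
Pulse receives Band B at value $679M, so the others get W − 679 = $925M.
Without Pulse: best allocation of the remaining 2 bidders over all 3 bands is ClearBand→Band D ($392M), AzureWave→Band B ($701M), total $1093M.
VCG payment = (others' best without Pulse) − (others' welfare with Pulse) = 1093 − 925 = $168M.

Pulse pays $168M.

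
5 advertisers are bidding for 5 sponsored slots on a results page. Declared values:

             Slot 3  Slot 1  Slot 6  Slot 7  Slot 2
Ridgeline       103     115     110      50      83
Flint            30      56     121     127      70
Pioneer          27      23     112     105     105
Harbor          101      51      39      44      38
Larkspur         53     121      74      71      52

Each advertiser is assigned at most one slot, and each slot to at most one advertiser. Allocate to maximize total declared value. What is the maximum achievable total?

Max total: $564

Optimal: Ridgeline→Slot 6 ($110), Flint→Slot 7 ($127), Pioneer→Slot 2 ($105), Harbor→Slot 3 ($101), Larkspur→Slot 1 ($121) — total 110+127+105+101+121 = $564.
Column-greedy (each slot in turn goes to its best remaining advertiser) gives $488, worse by 76.
Next-best assignment: Ridgeline→Slot 2, Flint→Slot 7, Pioneer→Slot 6, Harbor→Slot 3, Larkspur→Slot 1 = $544.
Swapping Flint↔Pioneer (Flint→Slot 2 $70, Pioneer→Slot 7 $105) loses 57.
Checked against all permutations: $564 is optimal.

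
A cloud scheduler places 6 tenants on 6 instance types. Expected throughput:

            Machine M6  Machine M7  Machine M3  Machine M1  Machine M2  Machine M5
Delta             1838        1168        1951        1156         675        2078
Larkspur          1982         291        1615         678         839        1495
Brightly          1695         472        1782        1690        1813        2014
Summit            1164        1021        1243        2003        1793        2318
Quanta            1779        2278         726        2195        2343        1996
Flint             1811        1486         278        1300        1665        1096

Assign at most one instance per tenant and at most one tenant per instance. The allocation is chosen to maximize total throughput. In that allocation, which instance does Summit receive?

Optimal: Delta→Machine M3 (1951 ops/s), Larkspur→Machine M6 (1982 ops/s), Brightly→Machine M5 (2014 ops/s), Summit→Machine M1 (2003 ops/s), Quanta→Machine M7 (2278 ops/s), Flint→Machine M2 (1665 ops/s) — total 1951+1982+2014+2003+2278+1665 = 11893 ops/s.
Column-greedy (each instance in turn goes to its best remaining tenant) gives 11123 ops/s, worse by 770.
Swapping Summit↔Brightly (Summit→Machine M5 2318 ops/s, Brightly→Machine M1 1690 ops/s) loses 9.
No other one-to-one assignment exceeds 11893 ops/s.
Summit's own top instance is Machine M5 (2318 ops/s), but forcing Summit→Machine M5 and reassigning the rest optimally gives only 11884 ops/s — worse by 9.

Summit receives Machine M1.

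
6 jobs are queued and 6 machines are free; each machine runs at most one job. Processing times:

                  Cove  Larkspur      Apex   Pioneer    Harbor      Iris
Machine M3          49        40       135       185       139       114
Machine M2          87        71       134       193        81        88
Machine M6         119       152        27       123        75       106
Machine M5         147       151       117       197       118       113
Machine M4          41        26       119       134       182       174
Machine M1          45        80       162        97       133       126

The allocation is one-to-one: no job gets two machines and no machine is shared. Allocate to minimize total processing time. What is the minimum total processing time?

Optimal: Cove→Machine M3 (49 min), Larkspur→Machine M4 (26 min), Apex→Machine M6 (27 min), Pioneer→Machine M1 (97 min), Harbor→Machine M2 (81 min), Iris→Machine M5 (113 min) — total 49+26+27+97+81+113 = 393 min.

Min total: 393 min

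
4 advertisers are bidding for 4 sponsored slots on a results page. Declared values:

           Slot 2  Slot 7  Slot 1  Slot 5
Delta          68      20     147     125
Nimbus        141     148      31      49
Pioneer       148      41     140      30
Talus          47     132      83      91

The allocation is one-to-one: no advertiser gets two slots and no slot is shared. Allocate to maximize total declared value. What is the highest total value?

Maximum total: $538

This is the linear assignment problem.
Optimal: Delta→Slot 5 ($125), Nimbus→Slot 2 ($141), Pioneer→Slot 1 ($140), Talus→Slot 7 ($132) — total 125+141+140+132 = $538.
Max-entry greedy (repeatedly take the single best remaining cell) gives $534, worse by 4.
Next-best assignment: Delta→Slot 1, Nimbus→Slot 7, Pioneer→Slot 2, Talus→Slot 5 = $534.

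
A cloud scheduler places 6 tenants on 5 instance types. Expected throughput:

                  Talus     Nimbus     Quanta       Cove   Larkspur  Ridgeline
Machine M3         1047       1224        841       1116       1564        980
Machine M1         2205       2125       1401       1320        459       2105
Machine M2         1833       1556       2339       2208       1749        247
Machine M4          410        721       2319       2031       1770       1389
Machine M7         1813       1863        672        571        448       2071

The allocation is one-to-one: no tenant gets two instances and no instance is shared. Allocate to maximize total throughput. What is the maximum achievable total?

Max total: 10367 ops/s

Optimal: Larkspur→Machine M3 (1564 ops/s), Talus→Machine M1 (2205 ops/s), Cove→Machine M2 (2208 ops/s), Quanta→Machine M4 (2319 ops/s), Ridgeline→Machine M7 (2071 ops/s) — total 1564+2205+2208+2319+2071 = 10367 ops/s.
Column-greedy (each instance in turn goes to its best remaining tenant) gives 10210 ops/s, worse by 157.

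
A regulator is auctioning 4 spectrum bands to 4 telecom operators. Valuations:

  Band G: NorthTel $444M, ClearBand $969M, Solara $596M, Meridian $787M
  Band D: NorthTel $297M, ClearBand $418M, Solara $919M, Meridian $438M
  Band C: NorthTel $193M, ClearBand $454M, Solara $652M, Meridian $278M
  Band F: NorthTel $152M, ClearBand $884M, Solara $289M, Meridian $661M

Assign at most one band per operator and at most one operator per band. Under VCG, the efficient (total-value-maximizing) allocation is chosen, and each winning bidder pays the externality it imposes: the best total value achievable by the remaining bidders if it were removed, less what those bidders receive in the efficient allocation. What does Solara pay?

Efficient allocation: NorthTel→Band C ($193M), ClearBand→Band F ($884M), Solara→Band D ($919M), Meridian→Band G ($787M); total welfare W = $2783M.
Solara receives Band D at value $919M, so the others get W − 919 = $1864M.
Without Solara: best allocation of the remaining 3 bidders over all 4 bands is NorthTel→Band D ($297M), ClearBand→Band F ($884M), Meridian→Band G ($787M), total $1968M.
VCG payment = (others' best without Solara) − (others' welfare with Solara) = 1968 − 1864 = $104M.

Solara pays $104M.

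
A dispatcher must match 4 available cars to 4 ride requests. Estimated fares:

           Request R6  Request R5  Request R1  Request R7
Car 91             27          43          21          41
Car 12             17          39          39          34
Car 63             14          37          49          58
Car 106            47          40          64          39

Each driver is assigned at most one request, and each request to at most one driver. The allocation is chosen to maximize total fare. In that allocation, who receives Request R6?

Optimal: Car 91→Request R6 ($27), Car 12→Request R5 ($39), Car 63→Request R7 ($58), Car 106→Request R1 ($64) — total 27+39+58+64 = $188.
Column-greedy (each request in turn goes to its best remaining driver) gives $173, worse by 15.
Next-best assignment: Car 91→Request R5, Car 12→Request R1, Car 63→Request R7, Car 106→Request R6 = $187.
Car 91's own top request is Request R5 ($43), but forcing Car 91→Request R5 and reassigning the rest optimally gives only $187 — worse by 1.

Car 91 receives Request R6.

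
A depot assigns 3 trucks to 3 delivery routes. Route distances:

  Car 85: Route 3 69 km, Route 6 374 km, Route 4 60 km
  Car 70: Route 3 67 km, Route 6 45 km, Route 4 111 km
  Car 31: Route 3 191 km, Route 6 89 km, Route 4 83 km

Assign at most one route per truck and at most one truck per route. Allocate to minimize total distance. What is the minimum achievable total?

Min total: 197 km

Optimal: Car 85→Route 3 (69 km), Car 70→Route 6 (45 km), Car 31→Route 4 (83 km) — total 69+45+83 = 197 km.
Row-greedy (each truck in turn takes its cheapest remaining route) gives 296 km, worse by 99.
Next-best assignment: Car 85→Route 4, Car 70→Route 3, Car 31→Route 6 = 216 km.
Swapping Car 31↔Car 70 (Car 31→Route 6 89 km, Car 70→Route 4 111 km) adds 72.
No other one-to-one assignment undercuts 197 km.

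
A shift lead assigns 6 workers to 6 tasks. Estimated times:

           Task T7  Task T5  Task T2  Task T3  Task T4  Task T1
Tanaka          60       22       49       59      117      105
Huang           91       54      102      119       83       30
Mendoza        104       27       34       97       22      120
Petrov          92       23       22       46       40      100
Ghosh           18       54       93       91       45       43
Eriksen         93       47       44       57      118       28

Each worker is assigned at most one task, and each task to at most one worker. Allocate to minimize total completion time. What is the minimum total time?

Min total: 171 min

Optimal: Tanaka→Task T5 (22 min), Huang→Task T1 (30 min), Mendoza→Task T4 (22 min), Petrov→Task T2 (22 min), Ghosh→Task T7 (18 min), Eriksen→Task T3 (57 min) — total 22+30+22+22+18+57 = 171 min.
Min-entry greedy (repeatedly take the single cheapest remaining cell) gives 231 min, worse by 60.
Next-best assignment: Tanaka→Task T5, Huang→Task T1, Mendoza→Task T4, Petrov→Task T3, Ghosh→Task T7, Eriksen→Task T2 = 182 min.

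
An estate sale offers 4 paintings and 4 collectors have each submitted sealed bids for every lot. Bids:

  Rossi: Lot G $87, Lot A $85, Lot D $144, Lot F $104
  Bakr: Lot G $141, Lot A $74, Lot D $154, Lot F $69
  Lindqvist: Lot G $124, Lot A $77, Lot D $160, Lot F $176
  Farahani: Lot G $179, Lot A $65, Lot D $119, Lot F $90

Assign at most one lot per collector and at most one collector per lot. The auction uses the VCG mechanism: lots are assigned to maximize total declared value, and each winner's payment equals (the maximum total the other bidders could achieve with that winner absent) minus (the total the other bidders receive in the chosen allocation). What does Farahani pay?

Efficient allocation: Rossi→Lot A ($85), Bakr→Lot D ($154), Lindqvist→Lot F ($176), Farahani→Lot G ($179); total welfare W = $594.
Farahani receives Lot G at value $179, so the others get W − 179 = $415.
Without Farahani: best allocation of the remaining 3 bidders over all 4 lots is Rossi→Lot D ($144), Bakr→Lot G ($141), Lindqvist→Lot F ($176), total $461.
VCG payment = (others' best without Farahani) − (others' welfare with Farahani) = 461 − 415 = $46.

Farahani pays $46.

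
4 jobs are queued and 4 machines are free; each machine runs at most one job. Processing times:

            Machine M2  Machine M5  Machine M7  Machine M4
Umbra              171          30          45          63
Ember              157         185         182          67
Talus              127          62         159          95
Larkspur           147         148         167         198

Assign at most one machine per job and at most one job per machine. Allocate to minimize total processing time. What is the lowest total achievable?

Minimum total: 321 min

Optimal: Umbra→Machine M7 (45 min), Ember→Machine M4 (67 min), Talus→Machine M5 (62 min), Larkspur→Machine M2 (147 min) — total 45+67+62+147 = 321 min.
Min-entry greedy (repeatedly take the single cheapest remaining cell) gives 391 min, worse by 70.
Next-best assignment: Umbra→Machine M7, Ember→Machine M4, Talus→Machine M2, Larkspur→Machine M5 = 387 min.
Every other assignment is strictly worse.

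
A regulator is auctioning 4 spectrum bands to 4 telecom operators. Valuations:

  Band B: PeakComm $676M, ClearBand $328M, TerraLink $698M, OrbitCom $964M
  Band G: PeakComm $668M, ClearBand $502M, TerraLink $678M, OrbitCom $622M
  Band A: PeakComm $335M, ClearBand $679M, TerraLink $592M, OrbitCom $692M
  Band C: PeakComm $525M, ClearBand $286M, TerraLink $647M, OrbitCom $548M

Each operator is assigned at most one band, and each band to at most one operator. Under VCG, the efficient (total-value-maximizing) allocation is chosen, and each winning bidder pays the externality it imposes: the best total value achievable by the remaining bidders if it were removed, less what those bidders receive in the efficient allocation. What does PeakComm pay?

PeakComm pays $31M.

Efficient allocation: PeakComm→Band G ($668M), ClearBand→Band A ($679M), TerraLink→Band C ($647M), OrbitCom→Band B ($964M); total welfare W = $2958M.
PeakComm receives Band G at value $668M, so the others get W − 668 = $2290M.
Without PeakComm: best allocation of the remaining 3 bidders over all 4 bands is ClearBand→Band A ($679M), TerraLink→Band G ($678M), OrbitCom→Band B ($964M), total $2321M.
VCG payment = (others' best without PeakComm) − (others' welfare with PeakComm) = 2321 − 2290 = $31M.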